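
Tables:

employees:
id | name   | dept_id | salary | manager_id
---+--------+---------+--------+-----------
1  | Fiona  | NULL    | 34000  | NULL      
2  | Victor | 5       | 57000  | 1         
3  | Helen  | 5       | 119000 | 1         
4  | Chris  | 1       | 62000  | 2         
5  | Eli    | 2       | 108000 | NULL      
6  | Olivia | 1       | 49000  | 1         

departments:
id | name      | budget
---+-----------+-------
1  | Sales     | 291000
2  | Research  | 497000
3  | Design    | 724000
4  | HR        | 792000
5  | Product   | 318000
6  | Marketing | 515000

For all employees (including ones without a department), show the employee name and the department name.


LEFT JOIN keeps every row from employees (the left table); where dept_id has no match in departments, the department columns become NULL. Walk through each employee:
  - employee 1 (Fiona): dept_id=NULL, no match -> kept with NULL
  - employee 2 (Victor): dept_id=5 -> matches Product
  - employee 3 (Helen): dept_id=5 -> matches Product
  - employee 4 (Chris): dept_id=1 -> matches Sales
  - employee 5 (Eli): dept_id=2 -> matches Research
  - employee 6 (Olivia): dept_id=1 -> matches Sales
All 6 rows appear; 1 has NULL department.

SQL:
SELECT a.name, b.name AS department
FROM employees a
LEFT JOIN departments b ON a.dept_id = b.id

Result:
name   | department
-------+-----------
Fiona  | NULL      
Victor | Product   
Helen  | Product   
Chris  | Sales     
Eli    | Research  
Olivia | Sales     


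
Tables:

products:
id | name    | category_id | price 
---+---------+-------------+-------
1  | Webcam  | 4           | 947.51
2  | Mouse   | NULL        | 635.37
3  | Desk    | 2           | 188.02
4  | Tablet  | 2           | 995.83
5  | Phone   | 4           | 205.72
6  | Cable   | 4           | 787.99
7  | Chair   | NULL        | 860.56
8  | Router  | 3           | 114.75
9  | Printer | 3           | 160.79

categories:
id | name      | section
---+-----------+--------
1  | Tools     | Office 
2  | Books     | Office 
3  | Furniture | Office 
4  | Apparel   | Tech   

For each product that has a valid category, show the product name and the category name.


INNER JOIN keeps only products rows whose category_id matches an id in categories. Walk through each product:
  - product 1 (Webcam): category_id=4 -> matches Apparel
  - product 2 (Mouse): category_id=NULL, no match -> dropped
  - product 3 (Desk): category_id=2 -> matches Books
  - product 4 (Tablet): category_id=2 -> matches Books
  - product 5 (Phone): category_id=4 -> matches Apparel
  - product 6 (Cable): category_id=4 -> matches Apparel
  - product 7 (Chair): category_id=NULL, no match -> dropped
  - product 8 (Router): category_id=3 -> matches Furniture
  - product 9 (Printer): category_id=3 -> matches Furniture
So 2 of 9 rows are dropped.

SQL:
SELECT a.name, b.name AS category
FROM products a
INNER JOIN categories b ON a.category_id = b.id

Result:
name    | category 
--------+----------
Webcam  | Apparel  
Desk    | Books    
Tablet  | Books    
Phone   | Apparel  
Cable   | Apparel  
Router  | Furniture
Printer | Furniture


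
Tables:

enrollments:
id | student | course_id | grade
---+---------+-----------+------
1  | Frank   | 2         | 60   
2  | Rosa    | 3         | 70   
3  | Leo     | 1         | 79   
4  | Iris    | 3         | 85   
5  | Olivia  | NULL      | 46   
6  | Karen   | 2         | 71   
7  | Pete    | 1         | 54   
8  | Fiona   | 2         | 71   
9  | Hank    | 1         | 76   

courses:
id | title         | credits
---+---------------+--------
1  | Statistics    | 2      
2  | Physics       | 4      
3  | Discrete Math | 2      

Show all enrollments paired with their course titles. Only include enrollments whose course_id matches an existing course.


INNER JOIN keeps only enrollments rows whose course_id matches an id in courses. Walk through each enrollment:
  - enrollment 1 (Frank): course_id=2 -> matches Physics
  - enrollment 2 (Rosa): course_id=3 -> matches Discrete Math
  - enrollment 3 (Leo): course_id=1 -> matches Statistics
  - enrollment 4 (Iris): course_id=3 -> matches Discrete Math
  - enrollment 5 (Olivia): course_id=NULL, no match -> dropped
  - enrollment 6 (Karen): course_id=2 -> matches Physics
  - enrollment 7 (Pete): course_id=1 -> matches Statistics
  - enrollment 8 (Fiona): course_id=2 -> matches Physics
  - enrollment 9 (Hank): course_id=1 -> matches Statistics
So 1 of 9 rows is dropped.

SQL:
SELECT a.student, b.title AS course
FROM enrollments a
INNER JOIN courses b ON a.course_id = b.id

Result:
student | course       
--------+--------------
Frank   | Physics      
Rosa    | Discrete Math
Leo     | Statistics   
Iris    | Discrete Math
Karen   | Physics      
Pete    | Statistics   
Fiona   | Physics      
Hank    | Statistics   


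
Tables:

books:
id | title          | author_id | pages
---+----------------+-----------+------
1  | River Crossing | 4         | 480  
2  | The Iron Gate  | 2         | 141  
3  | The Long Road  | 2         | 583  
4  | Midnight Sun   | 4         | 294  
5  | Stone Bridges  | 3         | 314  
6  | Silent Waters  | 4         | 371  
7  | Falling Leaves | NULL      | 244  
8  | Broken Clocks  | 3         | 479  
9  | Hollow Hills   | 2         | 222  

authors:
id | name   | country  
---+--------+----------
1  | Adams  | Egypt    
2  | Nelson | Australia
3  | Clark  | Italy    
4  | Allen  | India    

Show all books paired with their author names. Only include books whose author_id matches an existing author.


INNER JOIN keeps only books rows whose author_id matches an id in authors. Walk through each book:
  - book 1 (River Crossing): author_id=4 -> matches Allen
  - book 2 (The Iron Gate): author_id=2 -> matches Nelson
  - book 3 (The Long Road): author_id=2 -> matches Nelson
  - book 4 (Midnight Sun): author_id=4 -> matches Allen
  - book 5 (Stone Bridges): author_id=3 -> matches Clark
  - book 6 (Silent Waters): author_id=4 -> matches Allen
  - book 7 (Falling Leaves): author_id=NULL, no match -> dropped
  - book 8 (Broken Clocks): author_id=3 -> matches Clark
  - book 9 (Hollow Hills): author_id=2 -> matches Nelson
So 1 of 9 rows is dropped.

SQL:
SELECT a.title, b.name AS author
FROM books a
INNER JOIN authors b ON a.author_id = b.id

Result:
title          | author
---------------+-------
River Crossing | Allen 
The Iron Gate  | Nelson
The Long Road  | Nelson
Midnight Sun   | Allen 
Stone Bridges  | Clark 
Silent Waters  | Allen 
Broken Clocks  | Clark 
Hollow Hills   | Nelson


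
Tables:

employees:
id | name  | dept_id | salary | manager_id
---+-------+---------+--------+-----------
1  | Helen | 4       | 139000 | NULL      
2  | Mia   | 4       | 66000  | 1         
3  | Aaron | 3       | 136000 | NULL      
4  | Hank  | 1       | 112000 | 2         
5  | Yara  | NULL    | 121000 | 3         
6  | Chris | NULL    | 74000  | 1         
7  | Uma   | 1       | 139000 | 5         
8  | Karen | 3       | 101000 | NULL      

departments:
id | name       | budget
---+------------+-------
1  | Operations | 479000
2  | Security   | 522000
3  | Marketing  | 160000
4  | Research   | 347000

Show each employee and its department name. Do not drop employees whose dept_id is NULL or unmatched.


LEFT JOIN keeps every row from employees (the left table); where dept_id has no match in departments, the department columns become NULL. Walk through each employee:
  - employee 1 (Helen): dept_id=4 -> matches Research
  - employee 2 (Mia): dept_id=4 -> matches Research
  - employee 3 (Aaron): dept_id=3 -> matches Marketing
  - employee 4 (Hank): dept_id=1 -> matches Operations
  - employee 5 (Yara): dept_id=NULL, no match -> kept with NULL
  - employee 6 (Chris): dept_id=NULL, no match -> kept with NULL
  - employee 7 (Uma): dept_id=1 -> matches Operations
  - employee 8 (Karen): dept_id=3 -> matches Marketing
All 8 rows appear; 2 have NULL department.

SQL:
SELECT a.name, b.name AS department
FROM employees a
LEFT JOIN departments b ON a.dept_id = b.id

Result:
name  | department
------+-----------
Helen | Research  
Mia   | Research  
Aaron | Marketing 
Hank  | Operations
Yara  | NULL      
Chris | NULL      
Uma   | Operations
Karen | Marketing 


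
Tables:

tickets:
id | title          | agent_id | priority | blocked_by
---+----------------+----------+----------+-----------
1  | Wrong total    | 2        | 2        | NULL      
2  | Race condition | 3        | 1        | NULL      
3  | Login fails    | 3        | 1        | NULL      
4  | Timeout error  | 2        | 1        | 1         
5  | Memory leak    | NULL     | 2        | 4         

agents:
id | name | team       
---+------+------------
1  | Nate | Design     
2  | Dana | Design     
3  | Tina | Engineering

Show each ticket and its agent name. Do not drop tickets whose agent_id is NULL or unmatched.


LEFT JOIN keeps every row from tickets (the left table); where agent_id has no match in agents, the agent columns become NULL. Walk through each ticket:
  - ticket 1 (Wrong total): agent_id=2 -> matches Dana
  - ticket 2 (Race condition): agent_id=3 -> matches Tina
  - ticket 3 (Login fails): agent_id=3 -> matches Tina
  - ticket 4 (Timeout error): agent_id=2 -> matches Dana
  - ticket 5 (Memory leak): agent_id=NULL, no match -> kept with NULL
All 5 rows appear; 1 has NULL agent.

SQL:
SELECT a.title, b.name AS agent
FROM tickets a
LEFT JOIN agents b ON a.agent_id = b.id

Result:
title          | agent
---------------+------
Wrong total    | Dana 
Race condition | Tina 
Login fails    | Tina 
Timeout error  | Dana 
Memory leak    | NULL 


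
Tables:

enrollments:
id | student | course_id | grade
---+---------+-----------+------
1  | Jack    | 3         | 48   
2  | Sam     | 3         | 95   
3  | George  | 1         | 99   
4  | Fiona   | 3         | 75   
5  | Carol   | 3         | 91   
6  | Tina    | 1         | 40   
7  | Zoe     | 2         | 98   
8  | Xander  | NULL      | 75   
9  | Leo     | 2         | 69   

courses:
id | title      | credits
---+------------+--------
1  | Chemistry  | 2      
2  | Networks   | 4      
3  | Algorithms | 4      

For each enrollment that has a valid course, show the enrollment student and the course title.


INNER JOIN keeps only enrollments rows whose course_id matches an id in courses. Walk through each enrollment:
  - enrollment 1 (Jack): course_id=3 -> matches Algorithms
  - enrollment 2 (Sam): course_id=3 -> matches Algorithms
  - enrollment 3 (George): course_id=1 -> matches Chemistry
  - enrollment 4 (Fiona): course_id=3 -> matches Algorithms
  - enrollment 5 (Carol): course_id=3 -> matches Algorithms
  - enrollment 6 (Tina): course_id=1 -> matches Chemistry
  - enrollment 7 (Zoe): course_id=2 -> matches Networks
  - enrollment 8 (Xander): course_id=NULL, no match -> dropped
  - enrollment 9 (Leo): course_id=2 -> matches Networks
So 1 of 9 rows is dropped.

SQL:
SELECT a.student, b.title AS course
FROM enrollments a
INNER JOIN courses b ON a.course_id = b.id

Result:
student | course    
--------+-----------
Jack    | Algorithms
Sam     | Algorithms
George  | Chemistry 
Fiona   | Algorithms
Carol   | Algorithms
Tina    | Chemistry 
Zoe     | Networks  
Leo     | Networks  


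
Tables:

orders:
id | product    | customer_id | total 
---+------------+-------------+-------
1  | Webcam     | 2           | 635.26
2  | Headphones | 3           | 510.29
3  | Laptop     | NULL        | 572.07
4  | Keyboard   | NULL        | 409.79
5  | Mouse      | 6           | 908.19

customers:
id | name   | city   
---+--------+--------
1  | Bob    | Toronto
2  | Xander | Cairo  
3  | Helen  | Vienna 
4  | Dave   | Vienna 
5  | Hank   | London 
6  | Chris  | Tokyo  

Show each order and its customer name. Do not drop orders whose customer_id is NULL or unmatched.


LEFT JOIN keeps every row from orders (the left table); where customer_id has no match in customers, the customer columns become NULL. Walk through each order:
  - order 1 (Webcam): customer_id=2 -> matches Xander
  - order 2 (Headphones): customer_id=3 -> matches Helen
  - order 3 (Laptop): customer_id=NULL, no match -> kept with NULL
  - order 4 (Keyboard): customer_id=NULL, no match -> kept with NULL
  - order 5 (Mouse): customer_id=6 -> matches Chris
All 5 rows appear; 2 have NULL customer.

SQL:
SELECT a.product, b.name AS customer
FROM orders a
LEFT JOIN customers b ON a.customer_id = b.id

Result:
product    | customer
-----------+---------
Webcam     | Xander  
Headphones | Helen   
Laptop     | NULL    
Keyboard   | NULL    
Mouse      | Chris   


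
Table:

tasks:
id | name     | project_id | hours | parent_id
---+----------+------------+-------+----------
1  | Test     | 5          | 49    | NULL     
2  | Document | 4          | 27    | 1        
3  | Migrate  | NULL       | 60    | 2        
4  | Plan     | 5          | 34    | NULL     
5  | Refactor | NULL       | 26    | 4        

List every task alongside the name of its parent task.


This is a self-join: tasks is joined to a second copy of itself, matching each row's parent_id to another row's id. Use LEFT JOIN so rows with parent_id=NULL are kept.
  - task 1 (Test): parent_id=NULL -> NULL
  - task 2 (Document): parent_id=1 -> Test
  - task 3 (Migrate): parent_id=2 -> Document
  - task 4 (Plan): parent_id=NULL -> NULL
  - task 5 (Refactor): parent_id=4 -> Plan

SQL:
SELECT a.name AS item, b.name AS parent
FROM tasks a
LEFT JOIN tasks b ON a.parent_id = b.id

Result:
item     | parent  
---------+---------
Test     | NULL    
Document | Test    
Migrate  | Document
Plan     | NULL    
Refactor | Plan    


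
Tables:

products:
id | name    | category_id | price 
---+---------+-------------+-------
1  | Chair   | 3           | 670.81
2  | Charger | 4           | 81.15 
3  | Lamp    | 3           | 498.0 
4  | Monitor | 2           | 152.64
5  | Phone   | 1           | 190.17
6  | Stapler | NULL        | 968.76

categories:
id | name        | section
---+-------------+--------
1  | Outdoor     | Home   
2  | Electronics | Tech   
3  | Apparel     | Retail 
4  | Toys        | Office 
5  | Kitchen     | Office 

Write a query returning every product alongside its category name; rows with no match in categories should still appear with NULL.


LEFT JOIN keeps every row from products (the left table); where category_id has no match in categories, the category columns become NULL. Walk through each product:
  - product 1 (Chair): category_id=3 -> matches Apparel
  - product 2 (Charger): category_id=4 -> matches Toys
  - product 3 (Lamp): category_id=3 -> matches Apparel
  - product 4 (Monitor): category_id=2 -> matches Electronics
  - product 5 (Phone): category_id=1 -> matches Outdoor
  - product 6 (Stapler): category_id=NULL, no match -> kept with NULL
All 6 rows appear; 1 has NULL category.

SQL:
SELECT a.name, b.name AS category
FROM products a
LEFT JOIN categories b ON a.category_id = b.id

Result:
name    | category   
--------+------------
Chair   | Apparel    
Charger | Toys       
Lamp    | Apparel    
Monitor | Electronics
Phone   | Outdoor    
Stapler | NULL       


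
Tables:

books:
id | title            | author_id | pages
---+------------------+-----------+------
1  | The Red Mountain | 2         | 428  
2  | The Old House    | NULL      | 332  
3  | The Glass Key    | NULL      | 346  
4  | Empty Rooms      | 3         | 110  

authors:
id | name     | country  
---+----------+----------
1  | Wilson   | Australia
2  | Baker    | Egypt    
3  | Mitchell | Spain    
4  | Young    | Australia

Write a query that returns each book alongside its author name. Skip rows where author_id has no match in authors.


INNER JOIN keeps only books rows whose author_id matches an id in authors. Walk through each book:
  - book 1 (The Red Mountain): author_id=2 -> matches Baker
  - book 2 (The Old House): author_id=NULL, no match -> dropped
  - book 3 (The Glass Key): author_id=NULL, no match -> dropped
  - book 4 (Empty Rooms): author_id=3 -> matches Mitchell
So 2 of 4 rows are dropped.

SQL:
SELECT a.title, b.name AS author
FROM books a
INNER JOIN authors b ON a.author_id = b.id

Result:
title            | author  
-----------------+---------
The Red Mountain | Baker   
Empty Rooms      | Mitchell


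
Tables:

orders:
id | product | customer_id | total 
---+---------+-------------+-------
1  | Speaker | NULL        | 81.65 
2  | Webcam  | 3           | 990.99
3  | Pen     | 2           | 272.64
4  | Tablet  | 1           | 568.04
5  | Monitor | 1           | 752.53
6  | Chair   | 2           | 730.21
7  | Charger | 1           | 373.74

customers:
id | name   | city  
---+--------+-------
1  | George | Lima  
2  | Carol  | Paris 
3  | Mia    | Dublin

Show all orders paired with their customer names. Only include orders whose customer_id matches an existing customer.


INNER JOIN keeps only orders rows whose customer_id matches an id in customers. Walk through each order:
  - order 1 (Speaker): customer_id=NULL, no match -> dropped
  - order 2 (Webcam): customer_id=3 -> matches Mia
  - order 3 (Pen): customer_id=2 -> matches Carol
  - order 4 (Tablet): customer_id=1 -> matches George
  - order 5 (Monitor): customer_id=1 -> matches George
  - order 6 (Chair): customer_id=2 -> matches Carol
  - order 7 (Charger): customer_id=1 -> matches George
So 1 of 7 rows is dropped.

SQL:
SELECT a.product, b.name AS customer
FROM orders a
INNER JOIN customers b ON a.customer_id = b.id

Result:
product | customer
--------+---------
Webcam  | Mia     
Pen     | Carol   
Tablet  | George  
Monitor | George  
Chair   | Carol   
Charger | George  


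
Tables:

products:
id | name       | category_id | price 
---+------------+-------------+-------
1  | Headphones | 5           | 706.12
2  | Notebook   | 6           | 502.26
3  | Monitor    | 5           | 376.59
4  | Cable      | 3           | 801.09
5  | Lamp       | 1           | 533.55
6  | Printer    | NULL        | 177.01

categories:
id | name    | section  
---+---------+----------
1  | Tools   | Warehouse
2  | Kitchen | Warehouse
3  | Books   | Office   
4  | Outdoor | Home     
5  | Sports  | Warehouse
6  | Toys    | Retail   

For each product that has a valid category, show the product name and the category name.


INNER JOIN keeps only products rows whose category_id matches an id in categories. Walk through each product:
  - product 1 (Headphones): category_id=5 -> matches Sports
  - product 2 (Notebook): category_id=6 -> matches Toys
  - product 3 (Monitor): category_id=5 -> matches Sports
  - product 4 (Cable): category_id=3 -> matches Books
  - product 5 (Lamp): category_id=1 -> matches Tools
  - product 6 (Printer): category_id=NULL, no match -> dropped
So 1 of 6 rows is dropped.

SQL:
SELECT a.name, b.name AS category
FROM products a
INNER JOIN categories b ON a.category_id = b.id

Result:
name       | category
-----------+---------
Headphones | Sports  
Notebook   | Toys    
Monitor    | Sports  
Cable      | Books   
Lamp       | Tools   


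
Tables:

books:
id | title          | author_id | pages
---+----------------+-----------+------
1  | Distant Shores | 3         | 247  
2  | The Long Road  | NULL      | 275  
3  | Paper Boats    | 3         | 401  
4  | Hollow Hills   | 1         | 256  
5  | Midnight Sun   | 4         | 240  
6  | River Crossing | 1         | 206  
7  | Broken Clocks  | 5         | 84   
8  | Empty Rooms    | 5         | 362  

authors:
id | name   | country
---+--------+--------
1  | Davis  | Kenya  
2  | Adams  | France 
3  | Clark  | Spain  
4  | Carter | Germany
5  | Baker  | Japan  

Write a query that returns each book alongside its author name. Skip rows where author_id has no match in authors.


INNER JOIN keeps only books rows whose author_id matches an id in authors. Walk through each book:
  - book 1 (Distant Shores): author_id=3 -> matches Clark
  - book 2 (The Long Road): author_id=NULL, no match -> dropped
  - book 3 (Paper Boats): author_id=3 -> matches Clark
  - book 4 (Hollow Hills): author_id=1 -> matches Davis
  - book 5 (Midnight Sun): author_id=4 -> matches Carter
  - book 6 (River Crossing): author_id=1 -> matches Davis
  - book 7 (Broken Clocks): author_id=5 -> matches Baker
  - book 8 (Empty Rooms): author_id=5 -> matches Baker
So 1 of 8 rows is dropped.

SQL:
SELECT a.title, b.name AS author
FROM books a
INNER JOIN authors b ON a.author_id = b.id

Result:
title          | author
---------------+-------
Distant Shores | Clark 
Paper Boats    | Clark 
Hollow Hills   | Davis 
Midnight Sun   | Carter
River Crossing | Davis 
Broken Clocks  | Baker 
Empty Rooms    | Baker 


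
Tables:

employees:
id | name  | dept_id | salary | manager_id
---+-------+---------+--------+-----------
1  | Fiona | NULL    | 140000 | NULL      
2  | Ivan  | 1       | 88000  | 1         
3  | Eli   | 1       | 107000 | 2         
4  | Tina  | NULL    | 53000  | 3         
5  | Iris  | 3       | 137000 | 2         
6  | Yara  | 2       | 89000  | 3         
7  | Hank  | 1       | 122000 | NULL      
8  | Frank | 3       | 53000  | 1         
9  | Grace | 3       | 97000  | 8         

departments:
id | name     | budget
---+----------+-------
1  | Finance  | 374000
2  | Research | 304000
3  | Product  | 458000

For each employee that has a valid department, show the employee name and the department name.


INNER JOIN keeps only employees rows whose dept_id matches an id in departments. Walk through each employee:
  - employee 1 (Fiona): dept_id=NULL, no match -> dropped
  - employee 2 (Ivan): dept_id=1 -> matches Finance
  - employee 3 (Eli): dept_id=1 -> matches Finance
  - employee 4 (Tina): dept_id=NULL, no match -> dropped
  - employee 5 (Iris): dept_id=3 -> matches Product
  - employee 6 (Yara): dept_id=2 -> matches Research
  - employee 7 (Hank): dept_id=1 -> matches Finance
  - employee 8 (Frank): dept_id=3 -> matches Product
  - employee 9 (Grace): dept_id=3 -> matches Product
So 2 of 9 rows are dropped.

SQL:
SELECT a.name, b.name AS department
FROM employees a
INNER JOIN departments b ON a.dept_id = b.id

Result:
name  | department
------+-----------
Ivan  | Finance   
Eli   | Finance   
Iris  | Product   
Yara  | Research  
Hank  | Finance   
Frank | Product   
Grace | Product   


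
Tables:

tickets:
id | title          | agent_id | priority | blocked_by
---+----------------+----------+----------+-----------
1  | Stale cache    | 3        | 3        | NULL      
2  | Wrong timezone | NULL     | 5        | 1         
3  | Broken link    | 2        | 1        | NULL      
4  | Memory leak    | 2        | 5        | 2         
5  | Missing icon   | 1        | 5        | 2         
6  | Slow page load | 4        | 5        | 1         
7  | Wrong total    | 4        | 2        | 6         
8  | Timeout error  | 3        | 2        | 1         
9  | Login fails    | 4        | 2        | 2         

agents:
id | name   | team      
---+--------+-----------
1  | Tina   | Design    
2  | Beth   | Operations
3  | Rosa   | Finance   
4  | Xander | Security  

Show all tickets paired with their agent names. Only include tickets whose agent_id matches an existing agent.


INNER JOIN keeps only tickets rows whose agent_id matches an id in agents. Walk through each ticket:
  - ticket 1 (Stale cache): agent_id=3 -> matches Rosa
  - ticket 2 (Wrong timezone): agent_id=NULL, no match -> dropped
  - ticket 3 (Broken link): agent_id=2 -> matches Beth
  - ticket 4 (Memory leak): agent_id=2 -> matches Beth
  - ticket 5 (Missing icon): agent_id=1 -> matches Tina
  - ticket 6 (Slow page load): agent_id=4 -> matches Xander
  - ticket 7 (Wrong total): agent_id=4 -> matches Xander
  - ticket 8 (Timeout error): agent_id=3 -> matches Rosa
  - ticket 9 (Login fails): agent_id=4 -> matches Xander
So 1 of 9 rows is dropped.

SQL:
SELECT a.title, b.name AS agent
FROM tickets a
INNER JOIN agents b ON a.agent_id = b.id

Result:
title          | agent 
---------------+-------
Stale cache    | Rosa  
Broken link    | Beth  
Memory leak    | Beth  
Missing icon   | Tina  
Slow page load | Xander
Wrong total    | Xander
Timeout error  | Rosa  
Login fails    | Xander


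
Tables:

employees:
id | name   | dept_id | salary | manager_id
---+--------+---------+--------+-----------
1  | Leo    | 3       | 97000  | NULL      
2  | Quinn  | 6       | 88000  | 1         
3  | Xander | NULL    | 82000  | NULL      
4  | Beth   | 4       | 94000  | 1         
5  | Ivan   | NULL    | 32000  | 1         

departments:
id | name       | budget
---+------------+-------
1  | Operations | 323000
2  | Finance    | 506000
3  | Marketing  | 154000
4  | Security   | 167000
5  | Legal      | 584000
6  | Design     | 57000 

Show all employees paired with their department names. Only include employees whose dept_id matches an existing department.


INNER JOIN keeps only employees rows whose dept_id matches an id in departments. Walk through each employee:
  - employee 1 (Leo): dept_id=3 -> matches Marketing
  - employee 2 (Quinn): dept_id=6 -> matches Design
  - employee 3 (Xander): dept_id=NULL, no match -> dropped
  - employee 4 (Beth): dept_id=4 -> matches Security
  - employee 5 (Ivan): dept_id=NULL, no match -> dropped
So 2 of 5 rows are dropped.

SQL:
SELECT a.name, b.name AS department
FROM employees a
INNER JOIN departments b ON a.dept_id = b.id

Result:
name  | department
------+-----------
Leo   | Marketing 
Quinn | Design    
Beth  | Security  


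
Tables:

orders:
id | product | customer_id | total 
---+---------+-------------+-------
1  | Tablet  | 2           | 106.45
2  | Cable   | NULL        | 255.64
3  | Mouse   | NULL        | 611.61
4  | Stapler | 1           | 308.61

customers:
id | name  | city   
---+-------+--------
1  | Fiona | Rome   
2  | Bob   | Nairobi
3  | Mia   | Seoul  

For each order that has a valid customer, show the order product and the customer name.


INNER JOIN keeps only orders rows whose customer_id matches an id in customers. Walk through each order:
  - order 1 (Tablet): customer_id=2 -> matches Bob
  - order 2 (Cable): customer_id=NULL, no match -> dropped
  - order 3 (Mouse): customer_id=NULL, no match -> dropped
  - order 4 (Stapler): customer_id=1 -> matches Fiona
So 2 of 4 rows are dropped.

SQL:
SELECT a.product, b.name AS customer
FROM orders a
INNER JOIN customers b ON a.customer_id = b.id

Result:
product | customer
--------+---------
Tablet  | Bob     
Stapler | Fiona   


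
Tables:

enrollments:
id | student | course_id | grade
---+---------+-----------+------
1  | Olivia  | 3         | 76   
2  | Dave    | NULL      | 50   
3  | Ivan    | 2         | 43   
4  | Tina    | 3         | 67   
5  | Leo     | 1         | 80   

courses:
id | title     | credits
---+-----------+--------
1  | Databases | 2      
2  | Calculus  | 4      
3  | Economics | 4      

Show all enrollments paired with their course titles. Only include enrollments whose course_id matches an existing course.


INNER JOIN keeps only enrollments rows whose course_id matches an id in courses. Walk through each enrollment:
  - enrollment 1 (Olivia): course_id=3 -> matches Economics
  - enrollment 2 (Dave): course_id=NULL, no match -> dropped
  - enrollment 3 (Ivan): course_id=2 -> matches Calculus
  - enrollment 4 (Tina): course_id=3 -> matches Economics
  - enrollment 5 (Leo): course_id=1 -> matches Databases
So 1 of 5 rows is dropped.

SQL:
SELECT a.student, b.title AS course
FROM enrollments a
INNER JOIN courses b ON a.course_id = b.id

Result:
student | course   
--------+----------
Olivia  | Economics
Ivan    | Calculus 
Tina    | Economics
Leo     | Databases


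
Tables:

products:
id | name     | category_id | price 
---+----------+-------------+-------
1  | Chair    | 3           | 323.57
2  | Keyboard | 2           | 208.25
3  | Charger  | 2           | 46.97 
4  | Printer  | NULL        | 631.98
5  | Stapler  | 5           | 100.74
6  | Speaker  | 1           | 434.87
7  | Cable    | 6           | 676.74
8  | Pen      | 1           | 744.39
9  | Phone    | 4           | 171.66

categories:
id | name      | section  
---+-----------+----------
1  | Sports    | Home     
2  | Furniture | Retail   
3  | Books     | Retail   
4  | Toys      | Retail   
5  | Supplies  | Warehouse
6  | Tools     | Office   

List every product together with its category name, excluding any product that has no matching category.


INNER JOIN keeps only products rows whose category_id matches an id in categories. Walk through each product:
  - product 1 (Chair): category_id=3 -> matches Books
  - product 2 (Keyboard): category_id=2 -> matches Furniture
  - product 3 (Charger): category_id=2 -> matches Furniture
  - product 4 (Printer): category_id=NULL, no match -> dropped
  - product 5 (Stapler): category_id=5 -> matches Supplies
  - product 6 (Speaker): category_id=1 -> matches Sports
  - product 7 (Cable): category_id=6 -> matches Tools
  - product 8 (Pen): category_id=1 -> matches Sports
  - product 9 (Phone): category_id=4 -> matches Toys
So 1 of 9 rows is dropped.

SQL:
SELECT a.name, b.name AS category
FROM products a
INNER JOIN categories b ON a.category_id = b.id

Result:
name     | category 
---------+----------
Chair    | Books    
Keyboard | Furniture
Charger  | Furniture
Stapler  | Supplies 
Speaker  | Sports   
Cable    | Tools    
Pen      | Sports   
Phone    | Toys     


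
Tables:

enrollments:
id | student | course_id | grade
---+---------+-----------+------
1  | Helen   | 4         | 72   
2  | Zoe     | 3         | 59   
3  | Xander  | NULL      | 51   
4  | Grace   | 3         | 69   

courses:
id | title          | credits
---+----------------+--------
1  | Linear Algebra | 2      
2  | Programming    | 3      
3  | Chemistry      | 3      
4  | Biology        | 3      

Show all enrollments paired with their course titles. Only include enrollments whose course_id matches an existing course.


INNER JOIN keeps only enrollments rows whose course_id matches an id in courses. Walk through each enrollment:
  - enrollment 1 (Helen): course_id=4 -> matches Biology
  - enrollment 2 (Zoe): course_id=3 -> matches Chemistry
  - enrollment 3 (Xander): course_id=NULL, no match -> dropped
  - enrollment 4 (Grace): course_id=3 -> matches Chemistry
So 1 of 4 rows is dropped.

SQL:
SELECT a.student, b.title AS course
FROM enrollments a
INNER JOIN courses b ON a.course_id = b.id

Result:
student | course   
--------+----------
Helen   | Biology  
Zoe     | Chemistry
Grace   | Chemistry


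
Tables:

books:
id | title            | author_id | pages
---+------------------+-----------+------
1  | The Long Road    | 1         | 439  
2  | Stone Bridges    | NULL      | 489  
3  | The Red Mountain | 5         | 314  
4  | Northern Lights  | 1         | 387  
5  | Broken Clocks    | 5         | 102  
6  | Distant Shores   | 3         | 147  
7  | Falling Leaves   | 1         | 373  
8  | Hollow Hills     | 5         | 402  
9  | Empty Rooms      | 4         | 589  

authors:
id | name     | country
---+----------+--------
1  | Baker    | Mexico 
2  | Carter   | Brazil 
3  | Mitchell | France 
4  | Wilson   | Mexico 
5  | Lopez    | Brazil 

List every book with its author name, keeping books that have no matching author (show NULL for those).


LEFT JOIN keeps every row from books (the left table); where author_id has no match in authors, the author columns become NULL. Walk through each book:
  - book 1 (The Long Road): author_id=1 -> matches Baker
  - book 2 (Stone Bridges): author_id=NULL, no match -> kept with NULL
  - book 3 (The Red Mountain): author_id=5 -> matches Lopez
  - book 4 (Northern Lights): author_id=1 -> matches Baker
  - book 5 (Broken Clocks): author_id=5 -> matches Lopez
  - book 6 (Distant Shores): author_id=3 -> matches Mitchell
  - book 7 (Falling Leaves): author_id=1 -> matches Baker
  - book 8 (Hollow Hills): author_id=5 -> matches Lopez
  - book 9 (Empty Rooms): author_id=4 -> matches Wilson
All 9 rows appear; 1 has NULL author.

SQL:
SELECT a.title, b.name AS author
FROM books a
LEFT JOIN authors b ON a.author_id = b.id

Result:
title            | author  
-----------------+---------
The Long Road    | Baker   
Stone Bridges    | NULL    
The Red Mountain | Lopez   
Northern Lights  | Baker   
Broken Clocks    | Lopez   
Distant Shores   | Mitchell
Falling Leaves   | Baker   
Hollow Hills     | Lopez   
Empty Rooms      | Wilson  


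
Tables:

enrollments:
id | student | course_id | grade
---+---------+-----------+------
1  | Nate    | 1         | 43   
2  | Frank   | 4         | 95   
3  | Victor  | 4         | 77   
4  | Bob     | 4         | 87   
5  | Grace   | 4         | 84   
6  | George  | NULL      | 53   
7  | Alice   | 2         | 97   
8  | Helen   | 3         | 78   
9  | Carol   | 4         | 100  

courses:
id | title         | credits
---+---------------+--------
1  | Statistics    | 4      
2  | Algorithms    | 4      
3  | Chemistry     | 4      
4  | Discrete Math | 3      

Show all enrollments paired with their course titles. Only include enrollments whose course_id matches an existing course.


INNER JOIN keeps only enrollments rows whose course_id matches an id in courses. Walk through each enrollment:
  - enrollment 1 (Nate): course_id=1 -> matches Statistics
  - enrollment 2 (Frank): course_id=4 -> matches Discrete Math
  - enrollment 3 (Victor): course_id=4 -> matches Discrete Math
  - enrollment 4 (Bob): course_id=4 -> matches Discrete Math
  - enrollment 5 (Grace): course_id=4 -> matches Discrete Math
  - enrollment 6 (George): course_id=NULL, no match -> dropped
  - enrollment 7 (Alice): course_id=2 -> matches Algorithms
  - enrollment 8 (Helen): course_id=3 -> matches Chemistry
  - enrollment 9 (Carol): course_id=4 -> matches Discrete Math
So 1 of 9 rows is dropped.

SQL:
SELECT a.student, b.title AS course
FROM enrollments a
INNER JOIN courses b ON a.course_id = b.id

Result:
student | course       
--------+--------------
Nate    | Statistics   
Frank   | Discrete Math
Victor  | Discrete Math
Bob     | Discrete Math
Grace   | Discrete Math
Alice   | Algorithms   
Helen   | Chemistry    
Carol   | Discrete Math


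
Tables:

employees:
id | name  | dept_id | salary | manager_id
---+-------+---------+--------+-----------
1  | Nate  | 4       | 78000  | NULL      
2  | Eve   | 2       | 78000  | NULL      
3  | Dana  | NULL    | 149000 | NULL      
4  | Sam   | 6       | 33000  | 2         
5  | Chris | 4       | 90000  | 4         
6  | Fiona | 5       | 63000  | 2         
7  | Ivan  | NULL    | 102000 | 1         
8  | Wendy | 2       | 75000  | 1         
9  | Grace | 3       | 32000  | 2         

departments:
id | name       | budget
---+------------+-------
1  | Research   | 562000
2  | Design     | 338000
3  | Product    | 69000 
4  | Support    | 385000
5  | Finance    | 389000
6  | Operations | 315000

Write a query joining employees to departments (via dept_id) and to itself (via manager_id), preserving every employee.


Two LEFT JOINs from the same base table employees: one to departments via dept_id, one to employees itself via manager_id. Both are LEFT so every employee is preserved.
Match against departments:
  - employee 1 (Nate): dept_id=4 -> matches Support
  - employee 2 (Eve): dept_id=2 -> matches Design
  - employee 3 (Dana): dept_id=NULL, no match -> kept with NULL
  - employee 4 (Sam): dept_id=6 -> matches Operations
  - employee 5 (Chris): dept_id=4 -> matches Support
  - employee 6 (Fiona): dept_id=5 -> matches Finance
  - employee 7 (Ivan): dept_id=NULL, no match -> kept with NULL
  - employee 8 (Wendy): dept_id=2 -> matches Design
  - employee 9 (Grace): dept_id=3 -> matches Product
Match against employees (self):
  - employee 1 (Nate): manager_id=NULL -> NULL
  - employee 2 (Eve): manager_id=NULL -> NULL
  - employee 3 (Dana): manager_id=NULL -> NULL
  - employee 4 (Sam): manager_id=2 -> Eve
  - employee 5 (Chris): manager_id=4 -> Sam
  - employee 6 (Fiona): manager_id=2 -> Eve
  - employee 7 (Ivan): manager_id=1 -> Nate
  - employee 8 (Wendy): manager_id=1 -> Nate
  - employee 9 (Grace): manager_id=2 -> Eve

SQL:
SELECT a.name, b.name AS department, c.name AS manager
FROM employees a
LEFT JOIN departments b ON a.dept_id = b.id
LEFT JOIN employees c ON a.manager_id = c.id

Result:
name  | department | manager
------+------------+--------
Nate  | Support    | NULL   
Eve   | Design     | NULL   
Dana  | NULL       | NULL   
Sam   | Operations | Eve    
Chris | Support    | Sam    
Fiona | Finance    | Eve    
Ivan  | NULL       | Nate   
Wendy | Design     | Nate   
Grace | Product    | Eve    


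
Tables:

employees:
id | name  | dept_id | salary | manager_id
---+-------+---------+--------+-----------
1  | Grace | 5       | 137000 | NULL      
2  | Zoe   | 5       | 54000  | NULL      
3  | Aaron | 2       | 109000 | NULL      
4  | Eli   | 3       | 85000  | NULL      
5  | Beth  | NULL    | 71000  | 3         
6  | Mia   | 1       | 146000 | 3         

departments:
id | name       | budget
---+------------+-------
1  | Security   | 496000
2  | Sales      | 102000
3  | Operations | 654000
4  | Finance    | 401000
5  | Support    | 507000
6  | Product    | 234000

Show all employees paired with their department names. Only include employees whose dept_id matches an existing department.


INNER JOIN keeps only employees rows whose dept_id matches an id in departments. Walk through each employee:
  - employee 1 (Grace): dept_id=5 -> matches Support
  - employee 2 (Zoe): dept_id=5 -> matches Support
  - employee 3 (Aaron): dept_id=2 -> matches Sales
  - employee 4 (Eli): dept_id=3 -> matches Operations
  - employee 5 (Beth): dept_id=NULL, no match -> dropped
  - employee 6 (Mia): dept_id=1 -> matches Security
So 1 of 6 rows is dropped.

SQL:
SELECT a.name, b.name AS department
FROM employees a
INNER JOIN departments b ON a.dept_id = b.id

Result:
name  | department
------+-----------
Grace | Support   
Zoe   | Support   
Aaron | Sales     
Eli   | Operations
Mia   | Security  


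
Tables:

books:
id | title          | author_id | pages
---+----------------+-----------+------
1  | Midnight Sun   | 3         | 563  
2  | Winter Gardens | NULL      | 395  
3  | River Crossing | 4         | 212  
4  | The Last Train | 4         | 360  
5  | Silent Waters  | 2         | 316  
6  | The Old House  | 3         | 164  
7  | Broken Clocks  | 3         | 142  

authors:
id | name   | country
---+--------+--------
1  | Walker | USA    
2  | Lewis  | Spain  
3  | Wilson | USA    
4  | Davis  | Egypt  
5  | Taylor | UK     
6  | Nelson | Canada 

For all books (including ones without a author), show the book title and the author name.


LEFT JOIN keeps every row from books (the left table); where author_id has no match in authors, the author columns become NULL. Walk through each book:
  - book 1 (Midnight Sun): author_id=3 -> matches Wilson
  - book 2 (Winter Gardens): author_id=NULL, no match -> kept with NULL
  - book 3 (River Crossing): author_id=4 -> matches Davis
  - book 4 (The Last Train): author_id=4 -> matches Davis
  - book 5 (Silent Waters): author_id=2 -> matches Lewis
  - book 6 (The Old House): author_id=3 -> matches Wilson
  - book 7 (Broken Clocks): author_id=3 -> matches Wilson
All 7 rows appear; 1 has NULL author.

SQL:
SELECT a.title, b.name AS author
FROM books a
LEFT JOIN authors b ON a.author_id = b.id

Result:
title          | author
---------------+-------
Midnight Sun   | Wilson
Winter Gardens | NULL  
River Crossing | Davis 
The Last Train | Davis 
Silent Waters  | Lewis 
The Old House  | Wilson
Broken Clocks  | Wilson


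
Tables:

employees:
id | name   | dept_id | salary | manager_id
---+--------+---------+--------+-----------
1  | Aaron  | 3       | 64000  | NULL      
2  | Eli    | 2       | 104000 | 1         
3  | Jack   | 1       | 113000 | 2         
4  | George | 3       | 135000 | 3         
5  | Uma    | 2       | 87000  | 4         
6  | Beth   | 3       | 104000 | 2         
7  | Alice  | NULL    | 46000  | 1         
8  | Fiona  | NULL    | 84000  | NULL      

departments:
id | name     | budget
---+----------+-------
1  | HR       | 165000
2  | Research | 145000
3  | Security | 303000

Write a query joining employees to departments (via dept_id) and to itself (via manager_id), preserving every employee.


Two LEFT JOINs from the same base table employees: one to departments via dept_id, one to employees itself via manager_id. Both are LEFT so every employee is preserved.
Match against departments:
  - employee 1 (Aaron): dept_id=3 -> matches Security
  - employee 2 (Eli): dept_id=2 -> matches Research
  - employee 3 (Jack): dept_id=1 -> matches HR
  - employee 4 (George): dept_id=3 -> matches Security
  - employee 5 (Uma): dept_id=2 -> matches Research
  - employee 6 (Beth): dept_id=3 -> matches Security
  - employee 7 (Alice): dept_id=NULL, no match -> kept with NULL
  - employee 8 (Fiona): dept_id=NULL, no match -> kept with NULL
Match against employees (self):
  - employee 1 (Aaron): manager_id=NULL -> NULL
  - employee 2 (Eli): manager_id=1 -> Aaron
  - employee 3 (Jack): manager_id=2 -> Eli
  - employee 4 (George): manager_id=3 -> Jack
  - employee 5 (Uma): manager_id=4 -> George
  - employee 6 (Beth): manager_id=2 -> Eli
  - employee 7 (Alice): manager_id=1 -> Aaron
  - employee 8 (Fiona): manager_id=NULL -> NULL

SQL:
SELECT a.name, b.name AS department, c.name AS manager
FROM employees a
LEFT JOIN departments b ON a.dept_id = b.id
LEFT JOIN employees c ON a.manager_id = c.id

Result:
name   | department | manager
-------+------------+--------
Aaron  | Security   | NULL   
Eli    | Research   | Aaron  
Jack   | HR         | Eli    
George | Security   | Jack   
Uma    | Research   | George 
Beth   | Security   | Eli    
Alice  | NULL       | Aaron  
Fiona  | NULL       | NULL   
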